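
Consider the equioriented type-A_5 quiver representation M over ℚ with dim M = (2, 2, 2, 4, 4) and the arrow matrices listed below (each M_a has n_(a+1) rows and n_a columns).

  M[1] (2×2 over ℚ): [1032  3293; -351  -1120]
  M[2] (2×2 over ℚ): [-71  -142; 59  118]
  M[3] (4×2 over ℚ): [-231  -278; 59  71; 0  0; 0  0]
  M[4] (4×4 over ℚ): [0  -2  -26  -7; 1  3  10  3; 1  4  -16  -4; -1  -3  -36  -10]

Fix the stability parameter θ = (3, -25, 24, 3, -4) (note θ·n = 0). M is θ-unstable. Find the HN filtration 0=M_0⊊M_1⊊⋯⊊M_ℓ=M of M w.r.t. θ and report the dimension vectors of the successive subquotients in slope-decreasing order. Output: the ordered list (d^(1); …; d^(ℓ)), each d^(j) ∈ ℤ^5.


Barcode: M ≅ I[1,2], I[1,5], I[3,5], I[4,4], I[4,5], I[5,5]. HN layers by μ_θ (5 steps, strictly decreasing):
  μ^(1)=23/3; μ^(2)=3; μ^(3)=-1/2; μ^(4)=-4; μ^(5)=-11

((0, 0, 2, 2, 2); (0, 0, 0, 1, 0); (0, 0, 0, 1, 1); (0, 0, 0, 0, 1); (2, 2, 0, 0, 0))


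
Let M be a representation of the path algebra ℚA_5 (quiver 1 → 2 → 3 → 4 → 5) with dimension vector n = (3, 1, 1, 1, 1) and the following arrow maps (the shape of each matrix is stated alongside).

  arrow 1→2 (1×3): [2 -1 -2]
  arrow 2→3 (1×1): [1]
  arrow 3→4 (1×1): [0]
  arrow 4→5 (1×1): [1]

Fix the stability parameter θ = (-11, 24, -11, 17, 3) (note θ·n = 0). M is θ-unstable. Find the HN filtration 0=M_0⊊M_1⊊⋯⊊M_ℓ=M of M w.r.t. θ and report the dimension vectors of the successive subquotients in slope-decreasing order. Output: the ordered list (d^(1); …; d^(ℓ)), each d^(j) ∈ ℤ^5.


Barcode: M ≅ I[1,1]^2, I[1,3], I[4,5]. HN layers by μ_θ (3 steps, strictly decreasing):
  μ^(1)=10; μ^(2)=13/2; μ^(3)=-11

((0, 0, 0, 1, 1); (0, 1, 1, 0, 0); (3, 0, 0, 0, 0))


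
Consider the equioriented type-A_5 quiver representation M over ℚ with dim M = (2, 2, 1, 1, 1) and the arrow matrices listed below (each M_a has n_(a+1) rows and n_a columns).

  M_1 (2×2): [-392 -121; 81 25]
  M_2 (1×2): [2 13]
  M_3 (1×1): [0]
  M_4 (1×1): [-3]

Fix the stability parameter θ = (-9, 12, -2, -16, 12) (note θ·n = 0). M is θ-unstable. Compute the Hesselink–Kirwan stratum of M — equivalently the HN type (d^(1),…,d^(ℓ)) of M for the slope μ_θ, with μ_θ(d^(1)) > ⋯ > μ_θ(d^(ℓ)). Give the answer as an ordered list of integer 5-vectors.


Interval decomposition of M: I[1,2], I[1,3], I[4,5].
HN type (ℓ=4): μ^(1)=12; μ^(2)=5; μ^(3)=-9; μ^(4)=-16

((0, 1, 0, 0, 1); (0, 1, 1, 0, 0); (2, 0, 0, 0, 0); (0, 0, 0, 1, 0))


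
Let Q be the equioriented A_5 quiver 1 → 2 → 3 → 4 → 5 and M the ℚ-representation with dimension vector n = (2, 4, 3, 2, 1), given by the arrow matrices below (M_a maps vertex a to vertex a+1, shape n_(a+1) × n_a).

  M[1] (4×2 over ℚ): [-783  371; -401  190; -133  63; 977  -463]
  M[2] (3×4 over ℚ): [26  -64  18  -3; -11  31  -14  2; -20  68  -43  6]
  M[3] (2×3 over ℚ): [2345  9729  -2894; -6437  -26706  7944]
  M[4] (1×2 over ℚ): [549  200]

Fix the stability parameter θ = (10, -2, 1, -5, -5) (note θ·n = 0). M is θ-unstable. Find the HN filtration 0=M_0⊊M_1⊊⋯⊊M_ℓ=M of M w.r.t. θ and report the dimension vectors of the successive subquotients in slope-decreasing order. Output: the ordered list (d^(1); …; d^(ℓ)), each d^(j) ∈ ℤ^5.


Interval decomposition of M: I[1,4], I[1,5], I[2,2], I[2,3].
HN type (ℓ=3): μ^(1)=1; μ^(2)=-1/5; μ^(3)=-2

((1, 1, 2, 1, 0); (1, 1, 1, 1, 1); (0, 2, 0, 0, 0))


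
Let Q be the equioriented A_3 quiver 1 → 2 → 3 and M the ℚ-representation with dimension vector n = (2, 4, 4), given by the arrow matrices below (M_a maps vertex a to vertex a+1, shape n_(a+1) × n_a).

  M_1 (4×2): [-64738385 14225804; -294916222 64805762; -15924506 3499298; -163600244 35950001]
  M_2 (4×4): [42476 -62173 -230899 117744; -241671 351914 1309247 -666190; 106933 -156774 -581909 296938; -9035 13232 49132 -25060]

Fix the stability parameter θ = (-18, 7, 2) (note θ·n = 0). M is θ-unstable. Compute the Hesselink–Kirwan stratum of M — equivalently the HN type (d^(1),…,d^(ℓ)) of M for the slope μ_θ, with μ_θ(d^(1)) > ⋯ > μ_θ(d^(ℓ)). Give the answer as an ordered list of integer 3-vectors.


Via rank(M_{q-1}∘⋯∘M_p): M ≅ I[1,2], I[1,3], I[2,3]^2, I[3,3].
μ_θ-semistable layers: μ^(1)=7; μ^(2)=9/2; μ^(3)=2; μ^(4)=-18

((0, 1, 0); (0, 3, 3); (0, 0, 1); (2, 0, 0))


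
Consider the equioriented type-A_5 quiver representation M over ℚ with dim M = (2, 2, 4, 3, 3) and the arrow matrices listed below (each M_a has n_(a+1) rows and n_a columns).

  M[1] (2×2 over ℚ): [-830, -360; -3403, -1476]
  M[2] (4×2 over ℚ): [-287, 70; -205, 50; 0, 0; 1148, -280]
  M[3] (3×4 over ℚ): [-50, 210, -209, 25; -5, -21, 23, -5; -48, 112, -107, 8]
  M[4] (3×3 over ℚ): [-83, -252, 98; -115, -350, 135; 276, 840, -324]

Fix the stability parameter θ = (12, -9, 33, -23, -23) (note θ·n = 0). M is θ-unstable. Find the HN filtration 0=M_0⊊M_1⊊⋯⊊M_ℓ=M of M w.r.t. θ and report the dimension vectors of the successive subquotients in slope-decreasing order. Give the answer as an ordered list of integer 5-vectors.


Interval decomposition of M: I[1,1], I[1,2], I[2,3], I[3,4], I[3,5]^2, I[5,5].
HN type (ℓ=7): μ^(1)=33; μ^(2)=12; μ^(3)=5; μ^(4)=3/2; μ^(5)=-13/3; μ^(6)=-9; μ^(7)=-23

((0, 0, 1, 0, 0); (1, 0, 0, 0, 0); (0, 0, 1, 1, 0); (1, 1, 0, 0, 0); (0, 0, 2, 2, 2); (0, 1, 0, 0, 0); (0, 0, 0, 0, 1))


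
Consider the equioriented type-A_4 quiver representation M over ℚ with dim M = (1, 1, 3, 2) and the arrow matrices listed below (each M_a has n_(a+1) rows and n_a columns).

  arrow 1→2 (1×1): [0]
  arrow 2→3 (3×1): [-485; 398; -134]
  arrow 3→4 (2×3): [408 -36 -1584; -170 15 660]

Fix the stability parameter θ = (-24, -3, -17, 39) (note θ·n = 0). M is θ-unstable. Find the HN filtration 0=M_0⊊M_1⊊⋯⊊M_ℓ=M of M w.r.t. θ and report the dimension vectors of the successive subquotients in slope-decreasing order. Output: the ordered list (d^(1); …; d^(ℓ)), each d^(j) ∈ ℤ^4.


Barcode: M ≅ I[1,1], I[2,4], I[3,3]^2, I[4,4]. HN layers by μ_θ (4 steps, strictly decreasing):
  μ^(1)=39; μ^(2)=-10; μ^(3)=-17; μ^(4)=-24

((0, 0, 0, 2); (0, 1, 1, 0); (0, 0, 2, 0); (1, 0, 0, 0))


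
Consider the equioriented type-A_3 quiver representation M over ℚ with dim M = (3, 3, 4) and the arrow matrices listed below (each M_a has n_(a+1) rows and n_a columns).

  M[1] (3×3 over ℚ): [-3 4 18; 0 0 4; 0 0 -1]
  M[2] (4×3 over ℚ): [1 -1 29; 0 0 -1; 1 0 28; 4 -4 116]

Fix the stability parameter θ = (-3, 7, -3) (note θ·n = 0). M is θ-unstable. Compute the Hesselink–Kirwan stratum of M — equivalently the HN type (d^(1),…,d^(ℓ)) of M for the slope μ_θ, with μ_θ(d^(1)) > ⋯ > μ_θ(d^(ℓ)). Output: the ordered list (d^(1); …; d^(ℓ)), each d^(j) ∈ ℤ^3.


Barcode: M ≅ I[1,1], I[1,3]^2, I[2,3], I[3,3]. HN layers by μ_θ (2 steps, strictly decreasing):
  μ^(1)=2; μ^(2)=-3

((0, 3, 3); (3, 0, 1))


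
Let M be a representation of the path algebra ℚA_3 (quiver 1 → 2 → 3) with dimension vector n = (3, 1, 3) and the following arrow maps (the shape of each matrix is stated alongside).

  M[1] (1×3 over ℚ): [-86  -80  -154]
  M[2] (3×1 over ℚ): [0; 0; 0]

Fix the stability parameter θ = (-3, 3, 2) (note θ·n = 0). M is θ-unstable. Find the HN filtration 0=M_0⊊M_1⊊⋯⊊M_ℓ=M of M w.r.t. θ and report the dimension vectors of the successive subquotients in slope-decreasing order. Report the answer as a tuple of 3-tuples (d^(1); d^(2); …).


Barcode: M ≅ I[1,1]^2, I[1,2], I[3,3]^3. HN layers by μ_θ (3 steps, strictly decreasing):
  μ^(1)=3; μ^(2)=2; μ^(3)=-3

((0, 1, 0); (0, 0, 3); (3, 0, 0))


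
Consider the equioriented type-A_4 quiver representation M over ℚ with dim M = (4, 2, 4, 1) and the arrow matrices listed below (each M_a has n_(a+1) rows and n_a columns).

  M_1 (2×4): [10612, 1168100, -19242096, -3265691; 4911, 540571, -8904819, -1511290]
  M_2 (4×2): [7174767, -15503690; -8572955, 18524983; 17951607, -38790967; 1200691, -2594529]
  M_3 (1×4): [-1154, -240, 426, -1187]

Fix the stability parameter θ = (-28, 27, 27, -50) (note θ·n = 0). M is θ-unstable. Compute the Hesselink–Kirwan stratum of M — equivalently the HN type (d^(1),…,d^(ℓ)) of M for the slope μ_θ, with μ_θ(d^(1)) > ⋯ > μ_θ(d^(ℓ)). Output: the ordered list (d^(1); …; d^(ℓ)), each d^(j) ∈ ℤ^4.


Interval decomposition of M: I[1,1]^2, I[1,3], I[1,4], I[3,3]^2.
HN type (ℓ=3): μ^(1)=27; μ^(2)=4/3; μ^(3)=-28

((0, 1, 3, 0); (0, 1, 1, 1); (4, 0, 0, 0))


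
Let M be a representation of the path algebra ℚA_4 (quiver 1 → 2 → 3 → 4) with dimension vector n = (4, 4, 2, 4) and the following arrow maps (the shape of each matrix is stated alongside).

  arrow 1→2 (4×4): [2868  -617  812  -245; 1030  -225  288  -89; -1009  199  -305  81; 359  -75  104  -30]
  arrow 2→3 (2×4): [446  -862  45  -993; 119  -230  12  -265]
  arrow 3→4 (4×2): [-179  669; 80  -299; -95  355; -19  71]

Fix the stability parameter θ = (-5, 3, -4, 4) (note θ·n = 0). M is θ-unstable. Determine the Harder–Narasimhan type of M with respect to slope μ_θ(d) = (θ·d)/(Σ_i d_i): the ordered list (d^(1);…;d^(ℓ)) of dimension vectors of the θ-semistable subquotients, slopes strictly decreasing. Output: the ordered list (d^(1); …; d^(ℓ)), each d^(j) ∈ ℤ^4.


Barcode: M ≅ I[1,2]^2, I[1,4]^2, I[4,4]^2. HN layers by μ_θ (4 steps, strictly decreasing):
  μ^(1)=4; μ^(2)=3; μ^(3)=-1/2; μ^(4)=-5

((0, 0, 0, 4); (0, 2, 0, 0); (0, 2, 2, 0); (4, 0, 0, 0))


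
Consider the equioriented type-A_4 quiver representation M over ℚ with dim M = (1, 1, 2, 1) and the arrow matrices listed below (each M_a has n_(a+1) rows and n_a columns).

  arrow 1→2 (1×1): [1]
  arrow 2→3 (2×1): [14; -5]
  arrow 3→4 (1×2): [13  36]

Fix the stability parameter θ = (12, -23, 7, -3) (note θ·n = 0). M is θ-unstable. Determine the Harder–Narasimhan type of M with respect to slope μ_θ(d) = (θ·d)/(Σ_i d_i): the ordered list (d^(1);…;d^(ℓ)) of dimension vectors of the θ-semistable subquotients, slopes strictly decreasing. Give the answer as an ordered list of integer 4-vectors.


Via rank(M_{q-1}∘⋯∘M_p): M ≅ I[1,4], I[3,3].
μ_θ-semistable layers: μ^(1)=7; μ^(2)=2; μ^(3)=-11/2

((0, 0, 1, 0); (0, 0, 1, 1); (1, 1, 0, 0))


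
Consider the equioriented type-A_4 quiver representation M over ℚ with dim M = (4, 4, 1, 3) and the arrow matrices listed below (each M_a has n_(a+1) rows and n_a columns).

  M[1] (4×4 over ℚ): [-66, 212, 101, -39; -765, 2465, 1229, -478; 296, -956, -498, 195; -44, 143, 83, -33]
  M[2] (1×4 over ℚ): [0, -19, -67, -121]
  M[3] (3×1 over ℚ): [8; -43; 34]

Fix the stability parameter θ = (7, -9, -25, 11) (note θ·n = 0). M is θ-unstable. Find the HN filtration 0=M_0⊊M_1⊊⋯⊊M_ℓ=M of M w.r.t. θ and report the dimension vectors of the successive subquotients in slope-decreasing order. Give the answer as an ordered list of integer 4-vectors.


Barcode: M ≅ I[1,2]^3, I[1,4], I[4,4]^2. HN layers by μ_θ (3 steps, strictly decreasing):
  μ^(1)=11; μ^(2)=-1; μ^(3)=-9

((0, 0, 0, 3); (3, 3, 0, 0); (1, 1, 1, 0))


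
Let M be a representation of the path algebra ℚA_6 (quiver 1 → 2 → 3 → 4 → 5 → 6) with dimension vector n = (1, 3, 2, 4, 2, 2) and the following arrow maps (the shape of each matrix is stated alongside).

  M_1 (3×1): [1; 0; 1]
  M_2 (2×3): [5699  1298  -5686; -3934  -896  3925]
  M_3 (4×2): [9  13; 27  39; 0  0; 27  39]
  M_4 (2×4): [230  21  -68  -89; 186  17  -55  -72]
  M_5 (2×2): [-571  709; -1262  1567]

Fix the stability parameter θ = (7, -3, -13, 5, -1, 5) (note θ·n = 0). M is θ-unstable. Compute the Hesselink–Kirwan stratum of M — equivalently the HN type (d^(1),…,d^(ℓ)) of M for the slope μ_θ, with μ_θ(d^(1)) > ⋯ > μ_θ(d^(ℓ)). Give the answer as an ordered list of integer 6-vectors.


Barcode: M ≅ I[1,3], I[2,2], I[2,6], I[4,4]^2, I[4,6]. HN layers by μ_θ (4 steps, strictly decreasing):
  μ^(1)=5; μ^(2)=2; μ^(3)=-3; μ^(4)=-8

((0, 0, 0, 2, 0, 2); (0, 0, 0, 2, 2, 0); (1, 2, 1, 0, 0, 0); (0, 1, 1, 0, 0, 0))


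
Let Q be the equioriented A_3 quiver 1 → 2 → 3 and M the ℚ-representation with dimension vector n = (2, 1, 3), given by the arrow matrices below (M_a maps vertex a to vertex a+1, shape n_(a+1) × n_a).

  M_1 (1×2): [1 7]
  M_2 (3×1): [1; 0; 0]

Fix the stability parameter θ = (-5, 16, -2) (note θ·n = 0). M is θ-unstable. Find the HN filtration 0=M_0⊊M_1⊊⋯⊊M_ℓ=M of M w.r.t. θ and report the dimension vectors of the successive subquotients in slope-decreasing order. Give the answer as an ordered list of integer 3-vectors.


Interval decomposition of M: I[1,1], I[1,3], I[3,3]^2.
HN type (ℓ=3): μ^(1)=7; μ^(2)=-2; μ^(3)=-5

((0, 1, 1); (0, 0, 2); (2, 0, 0))


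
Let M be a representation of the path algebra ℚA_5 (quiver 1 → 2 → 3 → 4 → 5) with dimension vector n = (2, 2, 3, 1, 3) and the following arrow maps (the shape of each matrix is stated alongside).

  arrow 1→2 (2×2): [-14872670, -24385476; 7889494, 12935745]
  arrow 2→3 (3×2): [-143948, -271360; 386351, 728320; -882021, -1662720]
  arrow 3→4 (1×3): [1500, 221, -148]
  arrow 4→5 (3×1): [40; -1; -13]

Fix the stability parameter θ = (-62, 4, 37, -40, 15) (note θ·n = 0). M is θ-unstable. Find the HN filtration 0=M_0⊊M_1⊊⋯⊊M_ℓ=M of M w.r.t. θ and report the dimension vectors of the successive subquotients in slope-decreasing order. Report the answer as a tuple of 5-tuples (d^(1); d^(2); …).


Via rank(M_{q-1}∘⋯∘M_p): M ≅ I[1,2], I[1,5], I[3,3]^2, I[5,5]^2.
μ_θ-semistable layers: μ^(1)=37; μ^(2)=15; μ^(3)=4; μ^(4)=1/3; μ^(5)=-62

((0, 0, 2, 0, 0); (0, 0, 0, 0, 3); (0, 1, 0, 0, 0); (0, 1, 1, 1, 0); (2, 0, 0, 0, 0))


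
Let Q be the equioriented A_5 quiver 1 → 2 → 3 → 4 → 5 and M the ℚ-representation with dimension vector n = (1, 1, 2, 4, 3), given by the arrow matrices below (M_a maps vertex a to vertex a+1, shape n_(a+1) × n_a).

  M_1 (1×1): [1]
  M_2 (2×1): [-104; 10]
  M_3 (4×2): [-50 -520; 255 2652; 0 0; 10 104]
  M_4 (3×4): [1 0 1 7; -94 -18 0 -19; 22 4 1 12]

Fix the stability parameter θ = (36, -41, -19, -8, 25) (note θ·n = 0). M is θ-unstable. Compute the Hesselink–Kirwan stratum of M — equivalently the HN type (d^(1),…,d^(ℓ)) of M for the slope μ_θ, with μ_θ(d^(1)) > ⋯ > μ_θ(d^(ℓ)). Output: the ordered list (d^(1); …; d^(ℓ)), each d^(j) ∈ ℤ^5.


Interval decomposition of M: I[1,3], I[3,5], I[4,4], I[4,5]^2.
HN type (ℓ=3): μ^(1)=25; μ^(2)=-8; μ^(3)=-19

((0, 0, 0, 0, 3); (1, 1, 1, 4, 0); (0, 0, 1, 0, 0))


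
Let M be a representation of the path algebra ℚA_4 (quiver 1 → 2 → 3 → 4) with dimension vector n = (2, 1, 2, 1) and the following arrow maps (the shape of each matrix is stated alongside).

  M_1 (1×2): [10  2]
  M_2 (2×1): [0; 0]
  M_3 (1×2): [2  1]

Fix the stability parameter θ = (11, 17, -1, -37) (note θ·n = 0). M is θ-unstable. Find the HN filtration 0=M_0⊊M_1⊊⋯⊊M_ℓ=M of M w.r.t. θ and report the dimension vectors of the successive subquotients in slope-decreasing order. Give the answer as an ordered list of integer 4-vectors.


Interval decomposition of M: I[1,1], I[1,2], I[3,3], I[3,4].
HN type (ℓ=4): μ^(1)=17; μ^(2)=11; μ^(3)=-1; μ^(4)=-19

((0, 1, 0, 0); (2, 0, 0, 0); (0, 0, 1, 0); (0, 0, 1, 1))


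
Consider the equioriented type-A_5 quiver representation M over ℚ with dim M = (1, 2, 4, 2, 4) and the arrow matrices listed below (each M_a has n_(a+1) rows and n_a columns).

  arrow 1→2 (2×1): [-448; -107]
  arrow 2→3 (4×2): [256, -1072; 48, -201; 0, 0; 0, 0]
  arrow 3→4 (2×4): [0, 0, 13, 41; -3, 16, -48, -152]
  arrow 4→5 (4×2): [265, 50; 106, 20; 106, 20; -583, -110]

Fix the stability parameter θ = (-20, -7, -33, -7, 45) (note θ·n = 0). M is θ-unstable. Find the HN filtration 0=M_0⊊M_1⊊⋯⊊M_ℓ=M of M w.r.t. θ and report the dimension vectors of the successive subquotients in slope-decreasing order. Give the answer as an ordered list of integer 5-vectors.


Interval decomposition of M: I[1,3], I[2,2], I[3,3], I[3,4], I[3,5], I[5,5]^3.
HN type (ℓ=4): μ^(1)=45; μ^(2)=-7; μ^(3)=-20; μ^(4)=-33

((0, 0, 0, 0, 4); (0, 1, 0, 2, 0); (1, 1, 1, 0, 0); (0, 0, 3, 0, 0))


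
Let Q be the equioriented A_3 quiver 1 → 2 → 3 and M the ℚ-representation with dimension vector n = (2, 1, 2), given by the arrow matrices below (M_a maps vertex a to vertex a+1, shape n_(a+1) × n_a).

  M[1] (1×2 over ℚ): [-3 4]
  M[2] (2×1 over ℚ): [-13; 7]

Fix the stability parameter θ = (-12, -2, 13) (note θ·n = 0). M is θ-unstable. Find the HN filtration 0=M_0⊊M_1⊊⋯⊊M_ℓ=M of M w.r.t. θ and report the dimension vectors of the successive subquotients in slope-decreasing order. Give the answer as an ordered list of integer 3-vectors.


Via rank(M_{q-1}∘⋯∘M_p): M ≅ I[1,1], I[1,3], I[3,3].
μ_θ-semistable layers: μ^(1)=13; μ^(2)=-2; μ^(3)=-12

((0, 0, 2); (0, 1, 0); (2, 0, 0))


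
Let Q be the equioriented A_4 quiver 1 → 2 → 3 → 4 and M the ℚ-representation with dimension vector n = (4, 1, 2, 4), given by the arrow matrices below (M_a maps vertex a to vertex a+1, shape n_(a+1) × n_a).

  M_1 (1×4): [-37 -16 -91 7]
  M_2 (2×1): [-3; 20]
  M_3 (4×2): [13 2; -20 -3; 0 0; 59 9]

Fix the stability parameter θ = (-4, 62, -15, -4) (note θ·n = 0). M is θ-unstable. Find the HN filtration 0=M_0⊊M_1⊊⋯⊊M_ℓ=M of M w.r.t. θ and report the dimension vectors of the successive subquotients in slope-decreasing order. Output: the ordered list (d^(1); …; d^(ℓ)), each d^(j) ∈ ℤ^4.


Via rank(M_{q-1}∘⋯∘M_p): M ≅ I[1,1]^3, I[1,4], I[3,4], I[4,4]^2.
μ_θ-semistable layers: μ^(1)=43/3; μ^(2)=-4; μ^(3)=-15

((0, 1, 1, 1); (4, 0, 0, 3); (0, 0, 1, 0))


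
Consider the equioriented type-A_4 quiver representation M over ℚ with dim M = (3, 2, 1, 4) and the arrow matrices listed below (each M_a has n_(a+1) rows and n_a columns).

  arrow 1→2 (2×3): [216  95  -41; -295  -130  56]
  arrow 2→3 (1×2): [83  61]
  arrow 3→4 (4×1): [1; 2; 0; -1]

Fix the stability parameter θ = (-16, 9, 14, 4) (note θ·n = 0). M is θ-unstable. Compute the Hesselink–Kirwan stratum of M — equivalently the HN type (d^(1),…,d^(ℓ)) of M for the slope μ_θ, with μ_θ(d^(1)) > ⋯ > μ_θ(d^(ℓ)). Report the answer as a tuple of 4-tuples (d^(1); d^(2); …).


Barcode: M ≅ I[1,1], I[1,2], I[1,4], I[4,4]^3. HN layers by μ_θ (3 steps, strictly decreasing):
  μ^(1)=9; μ^(2)=4; μ^(3)=-16

((0, 2, 1, 1); (0, 0, 0, 3); (3, 0, 0, 0))


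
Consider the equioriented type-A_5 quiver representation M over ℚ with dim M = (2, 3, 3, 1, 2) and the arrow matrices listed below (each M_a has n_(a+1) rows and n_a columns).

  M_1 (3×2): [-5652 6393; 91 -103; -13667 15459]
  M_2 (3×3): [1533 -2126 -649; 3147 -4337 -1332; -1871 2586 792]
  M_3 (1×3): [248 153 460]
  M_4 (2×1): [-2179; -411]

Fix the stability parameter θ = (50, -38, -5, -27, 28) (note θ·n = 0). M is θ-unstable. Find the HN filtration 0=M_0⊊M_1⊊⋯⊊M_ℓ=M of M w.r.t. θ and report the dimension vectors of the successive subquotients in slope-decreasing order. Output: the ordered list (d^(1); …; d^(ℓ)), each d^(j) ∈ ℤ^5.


Barcode: M ≅ I[1,3], I[1,5], I[2,3], I[5,5]. HN layers by μ_θ (4 steps, strictly decreasing):
  μ^(1)=28; μ^(2)=7/3; μ^(3)=-5; μ^(4)=-38

((0, 0, 0, 0, 2); (1, 1, 1, 0, 0); (1, 1, 2, 1, 0); (0, 1, 0, 0, 0))


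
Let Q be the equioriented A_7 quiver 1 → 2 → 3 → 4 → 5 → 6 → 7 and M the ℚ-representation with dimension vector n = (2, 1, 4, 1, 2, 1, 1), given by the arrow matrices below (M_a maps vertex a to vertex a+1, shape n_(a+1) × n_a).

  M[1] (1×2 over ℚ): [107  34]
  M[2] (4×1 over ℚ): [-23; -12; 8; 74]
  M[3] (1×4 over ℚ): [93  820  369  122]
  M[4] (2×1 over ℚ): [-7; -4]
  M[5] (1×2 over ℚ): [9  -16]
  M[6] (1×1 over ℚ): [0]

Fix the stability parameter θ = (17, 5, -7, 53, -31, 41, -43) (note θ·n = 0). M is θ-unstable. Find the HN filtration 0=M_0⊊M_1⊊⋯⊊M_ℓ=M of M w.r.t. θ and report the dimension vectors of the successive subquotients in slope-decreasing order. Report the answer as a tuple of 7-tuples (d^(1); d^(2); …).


Barcode: M ≅ I[1,1], I[1,6], I[3,3]^3, I[5,5], I[7,7]. HN layers by μ_θ (7 steps, strictly decreasing):
  μ^(1)=41; μ^(2)=17; μ^(3)=11; μ^(4)=5; μ^(5)=-7; μ^(6)=-31; μ^(7)=-43

((0, 0, 0, 0, 0, 1, 0); (1, 0, 0, 0, 0, 0, 0); (0, 0, 0, 1, 1, 0, 0); (1, 1, 1, 0, 0, 0, 0); (0, 0, 3, 0, 0, 0, 0); (0, 0, 0, 0, 1, 0, 0); (0, 0, 0, 0, 0, 0, 1))


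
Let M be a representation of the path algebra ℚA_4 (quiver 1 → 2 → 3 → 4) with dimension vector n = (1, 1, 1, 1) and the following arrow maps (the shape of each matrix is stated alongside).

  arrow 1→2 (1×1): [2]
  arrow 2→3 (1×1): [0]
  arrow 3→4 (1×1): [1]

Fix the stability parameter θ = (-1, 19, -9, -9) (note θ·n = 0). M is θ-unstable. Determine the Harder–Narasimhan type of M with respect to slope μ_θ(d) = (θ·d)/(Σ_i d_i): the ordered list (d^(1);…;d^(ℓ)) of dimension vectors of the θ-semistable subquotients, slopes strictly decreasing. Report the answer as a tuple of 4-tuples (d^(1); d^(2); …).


Interval decomposition of M: I[1,2], I[3,4].
HN type (ℓ=3): μ^(1)=19; μ^(2)=-1; μ^(3)=-9

((0, 1, 0, 0); (1, 0, 0, 0); (0, 0, 1, 1))


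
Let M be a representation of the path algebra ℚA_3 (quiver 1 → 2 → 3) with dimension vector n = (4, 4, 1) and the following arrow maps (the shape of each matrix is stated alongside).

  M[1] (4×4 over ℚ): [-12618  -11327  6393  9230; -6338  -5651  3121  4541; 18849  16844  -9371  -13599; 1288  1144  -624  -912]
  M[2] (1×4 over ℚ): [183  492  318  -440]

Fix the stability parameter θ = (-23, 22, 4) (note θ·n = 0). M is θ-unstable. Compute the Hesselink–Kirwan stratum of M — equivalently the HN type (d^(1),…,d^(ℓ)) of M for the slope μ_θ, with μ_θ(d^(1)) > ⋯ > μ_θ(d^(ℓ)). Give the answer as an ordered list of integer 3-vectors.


Interval decomposition of M: I[1,1], I[1,2]^2, I[1,3], I[2,2].
HN type (ℓ=3): μ^(1)=22; μ^(2)=13; μ^(3)=-23

((0, 3, 0); (0, 1, 1); (4, 0, 0))


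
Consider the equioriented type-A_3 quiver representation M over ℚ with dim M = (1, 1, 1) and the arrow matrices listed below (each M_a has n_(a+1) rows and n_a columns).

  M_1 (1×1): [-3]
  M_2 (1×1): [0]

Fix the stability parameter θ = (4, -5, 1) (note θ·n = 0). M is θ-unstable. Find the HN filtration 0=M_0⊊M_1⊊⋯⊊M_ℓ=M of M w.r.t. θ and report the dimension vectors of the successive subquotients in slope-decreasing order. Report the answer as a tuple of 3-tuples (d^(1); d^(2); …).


Via rank(M_{q-1}∘⋯∘M_p): M ≅ I[1,2], I[3,3].
μ_θ-semistable layers: μ^(1)=1; μ^(2)=-1/2

((0, 0, 1); (1, 1, 0))


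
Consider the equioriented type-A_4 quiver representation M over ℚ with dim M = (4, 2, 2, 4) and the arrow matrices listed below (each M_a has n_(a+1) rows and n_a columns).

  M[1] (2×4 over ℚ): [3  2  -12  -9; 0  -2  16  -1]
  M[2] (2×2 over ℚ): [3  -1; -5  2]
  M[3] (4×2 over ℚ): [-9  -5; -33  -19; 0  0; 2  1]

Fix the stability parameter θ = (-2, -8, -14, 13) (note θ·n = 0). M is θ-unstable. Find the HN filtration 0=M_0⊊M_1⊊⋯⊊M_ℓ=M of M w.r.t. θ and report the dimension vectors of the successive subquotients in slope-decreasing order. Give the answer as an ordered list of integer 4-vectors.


Interval decomposition of M: I[1,1]^2, I[1,4]^2, I[4,4]^2.
HN type (ℓ=3): μ^(1)=13; μ^(2)=-2; μ^(3)=-8

((0, 0, 0, 4); (2, 0, 0, 0); (2, 2, 2, 0))


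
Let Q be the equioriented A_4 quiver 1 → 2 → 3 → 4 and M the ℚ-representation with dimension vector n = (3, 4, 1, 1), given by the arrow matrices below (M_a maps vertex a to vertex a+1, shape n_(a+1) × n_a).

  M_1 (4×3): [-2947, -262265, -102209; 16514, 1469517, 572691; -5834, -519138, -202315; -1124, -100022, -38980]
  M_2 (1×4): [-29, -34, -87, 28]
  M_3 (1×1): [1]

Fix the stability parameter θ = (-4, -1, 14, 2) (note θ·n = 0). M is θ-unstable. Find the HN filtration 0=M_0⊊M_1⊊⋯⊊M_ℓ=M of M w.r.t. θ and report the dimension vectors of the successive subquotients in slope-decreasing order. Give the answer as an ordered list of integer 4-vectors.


Interval decomposition of M: I[1,2]^2, I[1,4], I[2,2].
HN type (ℓ=3): μ^(1)=8; μ^(2)=-1; μ^(3)=-4

((0, 0, 1, 1); (0, 4, 0, 0); (3, 0, 0, 0))


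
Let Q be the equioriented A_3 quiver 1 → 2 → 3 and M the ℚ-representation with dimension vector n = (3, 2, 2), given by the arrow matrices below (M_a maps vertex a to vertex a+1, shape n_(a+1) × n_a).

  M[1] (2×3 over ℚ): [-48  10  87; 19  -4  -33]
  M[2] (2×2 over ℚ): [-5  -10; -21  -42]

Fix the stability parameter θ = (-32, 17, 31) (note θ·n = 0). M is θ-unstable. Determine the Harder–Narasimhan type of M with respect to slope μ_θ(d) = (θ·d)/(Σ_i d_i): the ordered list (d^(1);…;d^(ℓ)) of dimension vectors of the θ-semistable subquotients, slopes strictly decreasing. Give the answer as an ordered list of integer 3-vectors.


Barcode: M ≅ I[1,1], I[1,2], I[1,3], I[3,3]. HN layers by μ_θ (3 steps, strictly decreasing):
  μ^(1)=31; μ^(2)=17; μ^(3)=-32

((0, 0, 2); (0, 2, 0); (3, 0, 0))


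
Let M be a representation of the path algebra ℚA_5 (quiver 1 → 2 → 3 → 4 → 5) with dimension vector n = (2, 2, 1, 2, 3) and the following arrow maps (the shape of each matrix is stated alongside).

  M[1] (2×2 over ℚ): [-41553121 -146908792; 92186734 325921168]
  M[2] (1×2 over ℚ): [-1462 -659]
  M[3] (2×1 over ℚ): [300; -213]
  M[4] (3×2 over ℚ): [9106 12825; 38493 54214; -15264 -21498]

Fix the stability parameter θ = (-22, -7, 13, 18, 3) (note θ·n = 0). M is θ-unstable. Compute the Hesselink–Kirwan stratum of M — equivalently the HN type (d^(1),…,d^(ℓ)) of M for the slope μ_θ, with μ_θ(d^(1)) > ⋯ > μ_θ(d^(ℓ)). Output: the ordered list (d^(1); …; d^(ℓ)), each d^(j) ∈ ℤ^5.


Barcode: M ≅ I[1,1], I[1,5], I[2,2], I[4,5], I[5,5]. HN layers by μ_θ (5 steps, strictly decreasing):
  μ^(1)=34/3; μ^(2)=21/2; μ^(3)=3; μ^(4)=-7; μ^(5)=-22

((0, 0, 1, 1, 1); (0, 0, 0, 1, 1); (0, 0, 0, 0, 1); (0, 2, 0, 0, 0); (2, 0, 0, 0, 0))


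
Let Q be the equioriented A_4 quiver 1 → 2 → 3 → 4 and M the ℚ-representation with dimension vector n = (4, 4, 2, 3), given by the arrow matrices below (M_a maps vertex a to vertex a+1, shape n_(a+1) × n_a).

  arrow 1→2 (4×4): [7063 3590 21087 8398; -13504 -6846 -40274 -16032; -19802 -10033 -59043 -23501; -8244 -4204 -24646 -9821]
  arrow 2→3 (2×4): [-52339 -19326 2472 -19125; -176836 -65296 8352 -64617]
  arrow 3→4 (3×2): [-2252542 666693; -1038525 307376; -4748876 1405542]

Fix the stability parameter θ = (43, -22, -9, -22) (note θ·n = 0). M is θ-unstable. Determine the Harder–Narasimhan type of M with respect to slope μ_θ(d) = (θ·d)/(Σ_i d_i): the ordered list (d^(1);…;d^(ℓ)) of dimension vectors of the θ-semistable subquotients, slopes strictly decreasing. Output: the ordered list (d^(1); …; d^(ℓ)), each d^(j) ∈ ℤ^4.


Interval decomposition of M: I[1,1], I[1,2], I[1,4]^2, I[2,2], I[4,4].
HN type (ℓ=4): μ^(1)=43; μ^(2)=21/2; μ^(3)=-5/2; μ^(4)=-22

((1, 0, 0, 0); (1, 1, 0, 0); (2, 2, 2, 2); (0, 1, 0, 1))


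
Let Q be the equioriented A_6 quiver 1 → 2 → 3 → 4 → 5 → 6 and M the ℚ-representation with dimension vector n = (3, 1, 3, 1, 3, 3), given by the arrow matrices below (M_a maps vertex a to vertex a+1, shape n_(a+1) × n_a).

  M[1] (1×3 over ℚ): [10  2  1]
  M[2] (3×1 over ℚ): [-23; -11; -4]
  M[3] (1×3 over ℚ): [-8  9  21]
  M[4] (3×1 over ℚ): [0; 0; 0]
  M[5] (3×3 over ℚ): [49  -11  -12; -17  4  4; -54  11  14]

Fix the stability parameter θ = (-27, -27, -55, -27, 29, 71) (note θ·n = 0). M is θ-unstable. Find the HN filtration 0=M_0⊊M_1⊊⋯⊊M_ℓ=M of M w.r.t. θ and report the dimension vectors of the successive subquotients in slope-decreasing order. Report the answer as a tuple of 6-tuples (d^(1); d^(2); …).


Barcode: M ≅ I[1,1]^2, I[1,4], I[3,3]^2, I[5,6]^3. HN layers by μ_θ (5 steps, strictly decreasing):
  μ^(1)=71; μ^(2)=29; μ^(3)=-27; μ^(4)=-109/3; μ^(5)=-55

((0, 0, 0, 0, 0, 3); (0, 0, 0, 0, 3, 0); (2, 0, 0, 1, 0, 0); (1, 1, 1, 0, 0, 0); (0, 0, 2, 0, 0, 0))


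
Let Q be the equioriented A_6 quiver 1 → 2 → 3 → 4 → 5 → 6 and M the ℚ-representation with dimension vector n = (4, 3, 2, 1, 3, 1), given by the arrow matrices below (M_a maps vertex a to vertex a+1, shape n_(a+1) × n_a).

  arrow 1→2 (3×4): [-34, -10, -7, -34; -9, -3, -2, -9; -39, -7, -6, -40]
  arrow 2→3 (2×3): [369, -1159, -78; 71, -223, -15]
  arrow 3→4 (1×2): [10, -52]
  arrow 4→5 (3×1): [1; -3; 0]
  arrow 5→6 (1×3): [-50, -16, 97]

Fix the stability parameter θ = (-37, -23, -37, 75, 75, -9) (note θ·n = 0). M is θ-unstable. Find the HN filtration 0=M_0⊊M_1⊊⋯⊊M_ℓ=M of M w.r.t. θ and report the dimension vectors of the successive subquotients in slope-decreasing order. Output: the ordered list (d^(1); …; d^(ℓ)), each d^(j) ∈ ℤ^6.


Barcode: M ≅ I[1,1], I[1,2], I[1,3], I[1,6], I[5,5]^2. HN layers by μ_θ (5 steps, strictly decreasing):
  μ^(1)=75; μ^(2)=47; μ^(3)=-23; μ^(4)=-30; μ^(5)=-37

((0, 0, 0, 0, 2, 0); (0, 0, 0, 1, 1, 1); (0, 1, 0, 0, 0, 0); (0, 2, 2, 0, 0, 0); (4, 0, 0, 0, 0, 0))


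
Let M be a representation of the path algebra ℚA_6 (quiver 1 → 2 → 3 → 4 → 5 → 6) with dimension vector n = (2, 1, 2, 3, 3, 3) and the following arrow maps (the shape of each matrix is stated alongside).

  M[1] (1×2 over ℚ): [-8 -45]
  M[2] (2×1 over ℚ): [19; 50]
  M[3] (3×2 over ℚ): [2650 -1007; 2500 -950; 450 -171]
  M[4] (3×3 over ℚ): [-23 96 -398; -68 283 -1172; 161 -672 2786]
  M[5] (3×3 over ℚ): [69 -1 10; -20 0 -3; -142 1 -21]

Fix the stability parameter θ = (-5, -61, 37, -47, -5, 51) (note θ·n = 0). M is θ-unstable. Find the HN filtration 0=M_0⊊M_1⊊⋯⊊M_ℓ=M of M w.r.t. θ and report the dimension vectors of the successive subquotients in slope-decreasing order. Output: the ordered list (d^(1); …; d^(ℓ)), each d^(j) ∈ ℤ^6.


Via rank(M_{q-1}∘⋯∘M_p): M ≅ I[1,1], I[1,3], I[3,6], I[4,4], I[4,6], I[5,6].
μ_θ-semistable layers: μ^(1)=51; μ^(2)=37; μ^(3)=-5; μ^(4)=-33; μ^(5)=-47

((0, 0, 0, 0, 0, 3); (0, 0, 1, 0, 0, 0); (1, 0, 1, 1, 3, 0); (1, 1, 0, 0, 0, 0); (0, 0, 0, 2, 0, 0))


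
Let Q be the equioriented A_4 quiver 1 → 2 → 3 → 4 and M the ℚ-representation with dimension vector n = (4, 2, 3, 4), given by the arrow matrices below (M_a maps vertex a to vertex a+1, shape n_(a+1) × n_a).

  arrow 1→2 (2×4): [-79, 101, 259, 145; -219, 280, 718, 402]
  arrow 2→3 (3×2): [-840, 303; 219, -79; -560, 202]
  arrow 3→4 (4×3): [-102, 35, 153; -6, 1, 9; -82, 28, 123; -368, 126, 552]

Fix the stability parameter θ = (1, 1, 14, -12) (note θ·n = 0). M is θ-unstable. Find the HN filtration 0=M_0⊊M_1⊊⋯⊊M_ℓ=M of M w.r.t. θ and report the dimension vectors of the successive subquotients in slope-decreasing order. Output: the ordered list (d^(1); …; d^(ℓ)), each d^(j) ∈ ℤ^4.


Via rank(M_{q-1}∘⋯∘M_p): M ≅ I[1,1]^2, I[1,3], I[1,4], I[3,4], I[4,4]^2.
μ_θ-semistable layers: μ^(1)=14; μ^(2)=1; μ^(3)=-12

((0, 0, 1, 0); (4, 2, 2, 2); (0, 0, 0, 2))


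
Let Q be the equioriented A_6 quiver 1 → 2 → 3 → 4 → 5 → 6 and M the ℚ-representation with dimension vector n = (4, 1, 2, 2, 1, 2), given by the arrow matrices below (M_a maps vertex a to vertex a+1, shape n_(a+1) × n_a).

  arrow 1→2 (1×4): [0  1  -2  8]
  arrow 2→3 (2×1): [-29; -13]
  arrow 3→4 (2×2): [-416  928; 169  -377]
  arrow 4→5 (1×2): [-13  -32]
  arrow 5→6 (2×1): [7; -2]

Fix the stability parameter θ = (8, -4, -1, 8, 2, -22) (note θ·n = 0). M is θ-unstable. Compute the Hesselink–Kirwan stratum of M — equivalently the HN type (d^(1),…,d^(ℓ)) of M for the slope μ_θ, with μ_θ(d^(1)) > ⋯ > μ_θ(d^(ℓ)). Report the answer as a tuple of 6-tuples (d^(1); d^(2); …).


Barcode: M ≅ I[1,1]^3, I[1,3], I[3,4], I[4,6], I[6,6]. HN layers by μ_θ (5 steps, strictly decreasing):
  μ^(1)=8; μ^(2)=1; μ^(3)=-1; μ^(4)=-4; μ^(5)=-22

((3, 0, 0, 1, 0, 0); (1, 1, 1, 0, 0, 0); (0, 0, 1, 0, 0, 0); (0, 0, 0, 1, 1, 1); (0, 0, 0, 0, 0, 1))


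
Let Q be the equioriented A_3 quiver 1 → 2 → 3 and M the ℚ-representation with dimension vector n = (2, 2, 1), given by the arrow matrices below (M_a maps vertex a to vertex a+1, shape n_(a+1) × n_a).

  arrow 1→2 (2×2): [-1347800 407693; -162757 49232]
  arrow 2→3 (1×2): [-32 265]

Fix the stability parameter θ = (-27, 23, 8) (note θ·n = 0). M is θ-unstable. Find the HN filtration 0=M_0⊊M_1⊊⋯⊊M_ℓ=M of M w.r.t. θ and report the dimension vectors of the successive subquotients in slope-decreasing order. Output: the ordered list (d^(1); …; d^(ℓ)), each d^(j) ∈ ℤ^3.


Interval decomposition of M: I[1,2], I[1,3].
HN type (ℓ=3): μ^(1)=23; μ^(2)=31/2; μ^(3)=-27

((0, 1, 0); (0, 1, 1); (2, 0, 0))


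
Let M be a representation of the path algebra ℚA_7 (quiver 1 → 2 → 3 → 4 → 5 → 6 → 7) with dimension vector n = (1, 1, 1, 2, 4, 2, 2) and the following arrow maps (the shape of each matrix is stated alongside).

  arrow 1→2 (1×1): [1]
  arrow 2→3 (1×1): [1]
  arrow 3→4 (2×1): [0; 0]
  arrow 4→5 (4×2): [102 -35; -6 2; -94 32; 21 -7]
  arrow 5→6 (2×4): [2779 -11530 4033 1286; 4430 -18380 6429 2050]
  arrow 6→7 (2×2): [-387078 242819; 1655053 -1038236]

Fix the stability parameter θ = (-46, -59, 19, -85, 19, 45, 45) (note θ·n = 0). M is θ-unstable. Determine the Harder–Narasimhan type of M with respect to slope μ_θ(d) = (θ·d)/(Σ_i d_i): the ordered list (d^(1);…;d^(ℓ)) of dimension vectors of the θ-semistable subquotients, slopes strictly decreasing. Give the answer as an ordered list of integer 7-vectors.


Via rank(M_{q-1}∘⋯∘M_p): M ≅ I[1,3], I[4,5], I[4,7], I[5,5], I[5,7].
μ_θ-semistable layers: μ^(1)=45; μ^(2)=19; μ^(3)=-105/2; μ^(4)=-85

((0, 0, 0, 0, 0, 2, 2); (0, 0, 1, 0, 4, 0, 0); (1, 1, 0, 0, 0, 0, 0); (0, 0, 0, 2, 0, 0, 0))


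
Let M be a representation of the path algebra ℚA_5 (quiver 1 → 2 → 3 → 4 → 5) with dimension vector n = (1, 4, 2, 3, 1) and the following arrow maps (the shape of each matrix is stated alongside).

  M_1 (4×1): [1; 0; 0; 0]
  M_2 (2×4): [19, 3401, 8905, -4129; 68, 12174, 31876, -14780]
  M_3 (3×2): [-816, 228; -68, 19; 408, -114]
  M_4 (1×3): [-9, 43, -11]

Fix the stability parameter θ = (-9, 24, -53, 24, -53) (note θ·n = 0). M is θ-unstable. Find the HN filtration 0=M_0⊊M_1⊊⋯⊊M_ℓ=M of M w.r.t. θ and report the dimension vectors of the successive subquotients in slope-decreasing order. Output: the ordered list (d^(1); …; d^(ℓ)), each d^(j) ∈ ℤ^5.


Barcode: M ≅ I[1,3], I[2,2]^2, I[2,5], I[4,4]^2. HN layers by μ_θ (3 steps, strictly decreasing):
  μ^(1)=24; μ^(2)=-38/3; μ^(3)=-29/2

((0, 2, 0, 2, 0); (1, 1, 1, 0, 0); (0, 1, 1, 1, 1))


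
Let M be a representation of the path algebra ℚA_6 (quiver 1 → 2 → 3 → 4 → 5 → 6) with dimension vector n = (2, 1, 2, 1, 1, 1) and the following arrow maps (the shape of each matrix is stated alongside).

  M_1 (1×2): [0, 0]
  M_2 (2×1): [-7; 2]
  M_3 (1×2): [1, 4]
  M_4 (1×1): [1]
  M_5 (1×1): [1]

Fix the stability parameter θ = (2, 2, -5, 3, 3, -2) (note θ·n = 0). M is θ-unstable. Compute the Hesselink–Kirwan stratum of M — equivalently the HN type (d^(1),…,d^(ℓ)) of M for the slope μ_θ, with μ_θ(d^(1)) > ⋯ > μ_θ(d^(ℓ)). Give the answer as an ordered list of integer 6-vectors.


Interval decomposition of M: I[1,1]^2, I[2,6], I[3,3].
HN type (ℓ=4): μ^(1)=2; μ^(2)=4/3; μ^(3)=-3/2; μ^(4)=-5

((2, 0, 0, 0, 0, 0); (0, 0, 0, 1, 1, 1); (0, 1, 1, 0, 0, 0); (0, 0, 1, 0, 0, 0))


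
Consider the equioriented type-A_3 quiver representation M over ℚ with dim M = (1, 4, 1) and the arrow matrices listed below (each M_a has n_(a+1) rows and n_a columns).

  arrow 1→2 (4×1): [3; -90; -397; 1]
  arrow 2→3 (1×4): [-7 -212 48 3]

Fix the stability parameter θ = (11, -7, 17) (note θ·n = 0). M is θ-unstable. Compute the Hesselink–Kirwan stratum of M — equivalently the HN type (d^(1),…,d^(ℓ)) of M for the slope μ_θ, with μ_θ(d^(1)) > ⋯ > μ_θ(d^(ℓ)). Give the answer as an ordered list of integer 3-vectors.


Barcode: M ≅ I[1,3], I[2,2]^3. HN layers by μ_θ (3 steps, strictly decreasing):
  μ^(1)=17; μ^(2)=2; μ^(3)=-7

((0, 0, 1); (1, 1, 0); (0, 3, 0))


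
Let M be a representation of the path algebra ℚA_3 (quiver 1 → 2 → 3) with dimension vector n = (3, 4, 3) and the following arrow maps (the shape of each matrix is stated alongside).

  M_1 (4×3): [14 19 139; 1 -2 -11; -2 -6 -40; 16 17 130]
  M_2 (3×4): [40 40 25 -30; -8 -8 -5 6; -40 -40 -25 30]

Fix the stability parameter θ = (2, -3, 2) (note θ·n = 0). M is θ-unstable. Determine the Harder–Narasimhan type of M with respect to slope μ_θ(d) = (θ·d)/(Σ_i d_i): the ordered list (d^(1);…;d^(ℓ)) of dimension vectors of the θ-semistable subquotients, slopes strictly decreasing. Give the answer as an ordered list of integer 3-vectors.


Via rank(M_{q-1}∘⋯∘M_p): M ≅ I[1,2]^2, I[1,3], I[2,2], I[3,3]^2.
μ_θ-semistable layers: μ^(1)=2; μ^(2)=-1/2; μ^(3)=-3

((0, 0, 3); (3, 3, 0); (0, 1, 0))


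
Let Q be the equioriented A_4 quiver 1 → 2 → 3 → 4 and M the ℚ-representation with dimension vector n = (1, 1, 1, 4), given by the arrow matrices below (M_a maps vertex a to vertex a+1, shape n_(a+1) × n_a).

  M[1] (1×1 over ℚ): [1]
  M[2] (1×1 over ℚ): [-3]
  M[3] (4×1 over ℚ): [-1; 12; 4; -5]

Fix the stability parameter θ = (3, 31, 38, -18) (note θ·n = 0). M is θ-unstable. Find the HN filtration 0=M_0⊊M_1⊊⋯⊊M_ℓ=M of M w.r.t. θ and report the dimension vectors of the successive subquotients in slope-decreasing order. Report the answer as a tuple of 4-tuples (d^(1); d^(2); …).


Interval decomposition of M: I[1,4], I[4,4]^3.
HN type (ℓ=3): μ^(1)=17; μ^(2)=3; μ^(3)=-18

((0, 1, 1, 1); (1, 0, 0, 0); (0, 0, 0, 3))


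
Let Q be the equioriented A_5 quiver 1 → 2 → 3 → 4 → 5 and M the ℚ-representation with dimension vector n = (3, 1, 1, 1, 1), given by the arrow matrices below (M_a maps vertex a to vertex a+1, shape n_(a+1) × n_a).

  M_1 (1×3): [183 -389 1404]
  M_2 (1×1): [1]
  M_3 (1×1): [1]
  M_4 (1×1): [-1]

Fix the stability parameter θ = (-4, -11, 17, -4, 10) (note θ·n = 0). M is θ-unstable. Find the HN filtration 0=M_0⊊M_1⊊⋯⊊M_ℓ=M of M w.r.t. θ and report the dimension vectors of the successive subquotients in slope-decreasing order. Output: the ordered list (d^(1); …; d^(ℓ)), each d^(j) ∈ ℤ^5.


Via rank(M_{q-1}∘⋯∘M_p): M ≅ I[1,1]^2, I[1,5].
μ_θ-semistable layers: μ^(1)=10; μ^(2)=13/2; μ^(3)=-4; μ^(4)=-15/2

((0, 0, 0, 0, 1); (0, 0, 1, 1, 0); (2, 0, 0, 0, 0); (1, 1, 0, 0, 0))


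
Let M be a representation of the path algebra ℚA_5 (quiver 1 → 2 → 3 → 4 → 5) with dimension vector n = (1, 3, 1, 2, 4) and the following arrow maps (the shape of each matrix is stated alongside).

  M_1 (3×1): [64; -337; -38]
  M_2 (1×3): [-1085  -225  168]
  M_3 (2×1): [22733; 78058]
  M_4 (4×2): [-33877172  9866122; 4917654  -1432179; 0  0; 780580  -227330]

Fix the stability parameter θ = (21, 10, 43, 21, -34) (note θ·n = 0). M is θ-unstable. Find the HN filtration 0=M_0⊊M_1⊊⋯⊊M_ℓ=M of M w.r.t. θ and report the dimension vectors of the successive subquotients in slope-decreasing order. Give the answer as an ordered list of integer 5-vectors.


Interval decomposition of M: I[1,4], I[2,2]^2, I[4,5], I[5,5]^3.
HN type (ℓ=5): μ^(1)=32; μ^(2)=31/2; μ^(3)=10; μ^(4)=-13/2; μ^(5)=-34

((0, 0, 1, 1, 0); (1, 1, 0, 0, 0); (0, 2, 0, 0, 0); (0, 0, 0, 1, 1); (0, 0, 0, 0, 3))
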